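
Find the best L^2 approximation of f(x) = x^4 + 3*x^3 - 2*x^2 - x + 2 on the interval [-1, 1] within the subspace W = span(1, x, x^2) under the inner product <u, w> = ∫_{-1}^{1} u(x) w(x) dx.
g(x) = -8*x^2/7 + 4*x/5 + 67/35

The best approximation g ∈ W is the orthogonal projection of f onto W. Writing g = a_0 + a_1 x + a_2 x^2, the coefficients solve the normal equations G · a = b where
  G_{ij} = <φ_i, φ_j> and b_i = <f, φ_i>, with φ_0 = 1, φ_1 = x, φ_2 = x^2.
G =
  [2, 0, 2/3]
  [0, 2/3, 0]
  [2/3, 0, 2/5],
b = (46/15, 8/15, 86/105).
Solving gives a_0 = 67/35, a_1 = 4/5, a_2 = -8/7, so
  g(x) = -8*x^2/7 + 4*x/5 + 67/35.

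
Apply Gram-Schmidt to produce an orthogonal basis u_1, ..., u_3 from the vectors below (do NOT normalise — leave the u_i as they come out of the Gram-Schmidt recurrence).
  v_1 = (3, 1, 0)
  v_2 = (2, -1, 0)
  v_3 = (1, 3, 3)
Orthogonal basis:
  u_1 = (3, 1, 0)
  u_2 = (1/2, -3/2, 0)
  u_3 = (0, 0, 3)

Apply the Gram-Schmidt recurrence
  u_1 = v_1
  u_i = v_i − Σ_{j<i} ((v_i · u_j) / (u_j · u_j)) · u_j.

Step by step this gives:
  u_1 = (3, 1, 0)
  u_2 = (1/2, -3/2, 0)
  u_3 = (0, 0, 3)

Orthogonality check:
  u_2 · u_1 = 0 (should be 0)
  u_3 · u_1 = 0 (should be 0)
  u_3 · u_2 = 0 (should be 0)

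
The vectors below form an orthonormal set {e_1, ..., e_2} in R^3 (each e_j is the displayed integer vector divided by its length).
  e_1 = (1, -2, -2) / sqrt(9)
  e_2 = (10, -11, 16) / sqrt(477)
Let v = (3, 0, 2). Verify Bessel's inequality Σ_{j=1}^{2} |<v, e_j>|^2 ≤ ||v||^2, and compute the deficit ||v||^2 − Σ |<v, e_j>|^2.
Σ |<v, e_j>|^2 = 433/53; ||v||^2 = 13; deficit = 256/53

Write each e_j = u_j / sqrt(<u_j, u_j>) where u_j is the displayed integer vector. Then <v, e_j> = <v, u_j> / sqrt(<u_j, u_j>), so |<v, e_j>|^2 = <v, u_j>^2 / <u_j, u_j>.
Coefficients: <v, e_1> = -1/sqrt(9), <v, e_2> = 62/sqrt(477).
Square and sum: Σ |<v, e_j>|^2 = 433/53.
Compute ||v||^2 = v·v = 13.
Deficit = 13 − 433/53 = 256/53 ≥ 0, confirming Bessel's inequality. (The deficit equals ||v − Σ <v,e_j> e_j||^2, the squared distance from v to span{e_j}.)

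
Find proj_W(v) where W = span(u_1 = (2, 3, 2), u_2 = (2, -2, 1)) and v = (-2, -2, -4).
proj_W(v) = (-460/153, -350/153, -392/153)

Set up U = [u_1 | ... | u_2] ∈ R^(3×2). The projector onto W = col(U) is P = U (U^T U)^(-1) U^T.
Compute U^T U =
  [17, 0]
  [0, 9],
and U^T v = (-18, -4).
Solve U^T U · c = U^T v for the coefficients: c = (-18/17, -4/9). The projection is proj_W(v) = U c.
Check: (v - proj_W(v)) · u_1 = 0  (should be 0).
Check: (v - proj_W(v)) · u_2 = 0  (should be 0).
Result: proj_W(v) = (-460/153, -350/153, -392/153).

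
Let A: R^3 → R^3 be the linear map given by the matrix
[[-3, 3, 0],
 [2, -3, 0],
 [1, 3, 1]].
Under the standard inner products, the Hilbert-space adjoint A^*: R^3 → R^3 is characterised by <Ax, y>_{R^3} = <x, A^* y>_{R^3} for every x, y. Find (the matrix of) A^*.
A^* = A^T =
[[-3, 2, 1],
 [3, -3, 3],
 [0, 0, 1]]

For real matrices with standard dot products, the defining identity <Ax, y> = <x, A^* y> gives (Ax)^T y = x^T (A^*) y, i.e. x^T A^T y = x^T (A^*) y. Since this holds for all x, y, we must have A^* = A^T. Therefore
A^* =
[[-3, 2, 1],
 [3, -3, 3],
 [0, 0, 1]].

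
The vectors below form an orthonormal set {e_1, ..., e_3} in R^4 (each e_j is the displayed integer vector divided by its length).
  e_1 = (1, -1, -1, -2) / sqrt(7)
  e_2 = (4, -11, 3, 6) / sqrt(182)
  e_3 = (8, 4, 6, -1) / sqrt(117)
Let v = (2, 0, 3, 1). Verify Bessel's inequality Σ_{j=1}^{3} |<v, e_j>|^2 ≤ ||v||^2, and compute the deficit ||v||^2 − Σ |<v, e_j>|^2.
Σ |<v, e_j>|^2 = 27/2; ||v||^2 = 14; deficit = 1/2

Write each e_j = u_j / sqrt(<u_j, u_j>) where u_j is the displayed integer vector. Then <v, e_j> = <v, u_j> / sqrt(<u_j, u_j>), so |<v, e_j>|^2 = <v, u_j>^2 / <u_j, u_j>.
Coefficients: <v, e_1> = -3/sqrt(7), <v, e_2> = 23/sqrt(182), <v, e_3> = 33/sqrt(117).
Square and sum: Σ |<v, e_j>|^2 = 27/2.
Compute ||v||^2 = v·v = 14.
Deficit = 14 − 27/2 = 1/2 ≥ 0, confirming Bessel's inequality. (The deficit equals ||v − Σ <v,e_j> e_j||^2, the squared distance from v to span{e_j}.)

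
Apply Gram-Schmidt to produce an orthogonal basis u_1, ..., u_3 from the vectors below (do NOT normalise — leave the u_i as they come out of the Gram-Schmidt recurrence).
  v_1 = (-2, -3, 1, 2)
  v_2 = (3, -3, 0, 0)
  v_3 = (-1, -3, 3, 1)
Orthogonal basis:
  u_1 = (-2, -3, 1, 2)
  u_2 = (10/3, -5/2, -1/6, -1/3)
  u_3 = (1/7, 1/7, 15/7, -5/7)

Apply the Gram-Schmidt recurrence
  u_1 = v_1
  u_i = v_i − Σ_{j<i} ((v_i · u_j) / (u_j · u_j)) · u_j.

Step by step this gives:
  u_1 = (-2, -3, 1, 2)
  u_2 = (10/3, -5/2, -1/6, -1/3)
  u_3 = (1/7, 1/7, 15/7, -5/7)

Orthogonality check:
  u_2 · u_1 = 0 (should be 0)
  u_3 · u_1 = 0 (should be 0)
  u_3 · u_2 = 0 (should be 0)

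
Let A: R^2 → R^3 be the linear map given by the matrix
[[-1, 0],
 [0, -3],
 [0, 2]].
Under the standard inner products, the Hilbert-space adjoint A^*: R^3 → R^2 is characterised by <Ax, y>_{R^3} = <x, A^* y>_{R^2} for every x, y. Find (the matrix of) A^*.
A^* = A^T =
[[-1, 0, 0],
 [0, -3, 2]]

For real matrices with standard dot products, the defining identity <Ax, y> = <x, A^* y> gives (Ax)^T y = x^T (A^*) y, i.e. x^T A^T y = x^T (A^*) y. Since this holds for all x, y, we must have A^* = A^T. Therefore
A^* =
[[-1, 0, 0],
 [0, -3, 2]].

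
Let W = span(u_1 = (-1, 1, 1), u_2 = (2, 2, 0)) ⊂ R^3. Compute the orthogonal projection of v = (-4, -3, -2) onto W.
proj_W(v) = (-19/6, -23/6, -1/3)

Set up U = [u_1 | ... | u_2] ∈ R^(3×2). The projector onto W = col(U) is P = U (U^T U)^(-1) U^T.
Compute U^T U =
  [3, 0]
  [0, 8],
and U^T v = (-1, -14).
Solve U^T U · c = U^T v for the coefficients: c = (-1/3, -7/4). The projection is proj_W(v) = U c.
Check: (v - proj_W(v)) · u_1 = 0  (should be 0).
Check: (v - proj_W(v)) · u_2 = 0  (should be 0).
Result: proj_W(v) = (-19/6, -23/6, -1/3).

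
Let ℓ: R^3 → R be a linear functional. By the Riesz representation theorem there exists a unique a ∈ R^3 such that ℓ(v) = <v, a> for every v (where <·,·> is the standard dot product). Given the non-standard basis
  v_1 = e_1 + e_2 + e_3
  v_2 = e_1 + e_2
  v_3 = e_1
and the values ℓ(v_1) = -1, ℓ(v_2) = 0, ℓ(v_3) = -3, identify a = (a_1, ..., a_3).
a = (-3, 3, -1)

Write a = (a_1, ..., a_3) in the standard basis. For each basis vector v_i, ℓ(v_i) = <v_i, a> is a linear equation in the a_j's. Collect the n equations into a matrix system V a = ℓ, where row i of V is v_i (expressed in the standard basis). Since V is invertible (lower-triangular with 1s on the diagonal, up to permutation), solve by back-substitution:
  V =
[[1, 1, 1],
 [1, 1, 0],
 [1, 0, 0]]
  V a = (-1, 0, -3)
Solving gives a = (-3, 3, -1).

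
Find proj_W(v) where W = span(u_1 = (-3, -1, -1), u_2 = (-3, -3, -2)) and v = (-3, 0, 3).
proj_W(v) = (-117/46, 63/46, 6/23)

Set up U = [u_1 | ... | u_2] ∈ R^(3×2). The projector onto W = col(U) is P = U (U^T U)^(-1) U^T.
Compute U^T U =
  [11, 14]
  [14, 22],
and U^T v = (6, 3).
Solve U^T U · c = U^T v for the coefficients: c = (45/23, -51/46). The projection is proj_W(v) = U c.
Check: (v - proj_W(v)) · u_1 = 0  (should be 0).
Check: (v - proj_W(v)) · u_2 = 0  (should be 0).
Result: proj_W(v) = (-117/46, 63/46, 6/23).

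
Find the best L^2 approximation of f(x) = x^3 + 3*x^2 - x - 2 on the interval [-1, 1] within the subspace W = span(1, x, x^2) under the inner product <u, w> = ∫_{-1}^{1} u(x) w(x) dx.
g(x) = 3*x^2 - 2*x/5 - 2

The best approximation g ∈ W is the orthogonal projection of f onto W. Writing g = a_0 + a_1 x + a_2 x^2, the coefficients solve the normal equations G · a = b where
  G_{ij} = <φ_i, φ_j> and b_i = <f, φ_i>, with φ_0 = 1, φ_1 = x, φ_2 = x^2.
G =
  [2, 0, 2/3]
  [0, 2/3, 0]
  [2/3, 0, 2/5],
b = (-2, -4/15, -2/15).
Solving gives a_0 = -2, a_1 = -2/5, a_2 = 3, so
  g(x) = 3*x^2 - 2*x/5 - 2.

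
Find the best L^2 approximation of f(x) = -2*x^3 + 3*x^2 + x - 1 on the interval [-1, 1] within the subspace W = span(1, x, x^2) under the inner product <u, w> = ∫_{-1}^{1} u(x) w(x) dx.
g(x) = 3*x^2 - x/5 - 1

The best approximation g ∈ W is the orthogonal projection of f onto W. Writing g = a_0 + a_1 x + a_2 x^2, the coefficients solve the normal equations G · a = b where
  G_{ij} = <φ_i, φ_j> and b_i = <f, φ_i>, with φ_0 = 1, φ_1 = x, φ_2 = x^2.
G =
  [2, 0, 2/3]
  [0, 2/3, 0]
  [2/3, 0, 2/5],
b = (0, -2/15, 8/15).
Solving gives a_0 = -1, a_1 = -1/5, a_2 = 3, so
  g(x) = 3*x^2 - x/5 - 1.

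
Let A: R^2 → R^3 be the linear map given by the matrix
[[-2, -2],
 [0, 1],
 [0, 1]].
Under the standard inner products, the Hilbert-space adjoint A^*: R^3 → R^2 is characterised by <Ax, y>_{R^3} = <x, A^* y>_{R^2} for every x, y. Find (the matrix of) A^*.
A^* = A^T =
[[-2, 0, 0],
 [-2, 1, 1]]

For real matrices with standard dot products, the defining identity <Ax, y> = <x, A^* y> gives (Ax)^T y = x^T (A^*) y, i.e. x^T A^T y = x^T (A^*) y. Since this holds for all x, y, we must have A^* = A^T. Therefore
A^* =
[[-2, 0, 0],
 [-2, 1, 1]].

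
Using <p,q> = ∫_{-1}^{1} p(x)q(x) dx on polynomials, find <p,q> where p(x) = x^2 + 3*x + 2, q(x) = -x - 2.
<p,q> = -34/3

Expand the product: p(x)·q(x) = -x^3 - 5*x^2 - 8*x - 4.
∫_{-1}^{1} of each monomial x^k gives [2/(k+1) if k even, 0 if k odd]. Integrating term-by-term (or equivalently evaluating the antiderivative F(x) = -x^4/4 - 5*x^3/3 - 4*x^2 - 4*x at the endpoints):
  F(1) − F(−1) = -119/12 − (17/12) = -34/3.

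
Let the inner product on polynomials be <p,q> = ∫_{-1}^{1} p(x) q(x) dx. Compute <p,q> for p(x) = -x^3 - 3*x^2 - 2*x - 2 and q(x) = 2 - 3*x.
<p,q> = -34/5

Expand the product: p(x)·q(x) = 3*x^4 + 7*x^3 + 2*x - 4.
∫_{-1}^{1} of each monomial x^k gives [2/(k+1) if k even, 0 if k odd]. Integrating term-by-term (or equivalently evaluating the antiderivative F(x) = 3*x^5/5 + 7*x^4/4 + x^2 - 4*x at the endpoints):
  F(1) − F(−1) = -13/20 − (123/20) = -34/5.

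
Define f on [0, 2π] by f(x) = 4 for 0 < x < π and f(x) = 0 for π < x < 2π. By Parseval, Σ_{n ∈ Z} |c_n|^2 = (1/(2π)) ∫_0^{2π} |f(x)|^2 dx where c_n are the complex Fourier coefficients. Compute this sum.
Σ |c_n|^2 = 8

Parseval equates the L^2 energy of f (normalised by 1/(2π)) with the ℓ^2 sum of its Fourier coefficients: (1/(2π)) ∫_0^{2π} |f|^2 = Σ |c_n|^2.
Compute the left side: (1/(2π)) [∫_0^π 4^2 dx + ∫_π^{2π} 0^2 dx] = (1/(2π)) · (16π + 0π) = (16 + 0)/2 = 8.
So Σ_{n ∈ Z} |c_n|^2 = 8.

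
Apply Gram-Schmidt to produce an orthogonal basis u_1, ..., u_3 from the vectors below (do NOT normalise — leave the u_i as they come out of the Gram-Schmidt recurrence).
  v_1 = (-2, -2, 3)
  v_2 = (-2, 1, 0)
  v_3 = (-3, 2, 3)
Orthogonal basis:
  u_1 = (-2, -2, 3)
  u_2 = (-30/17, 21/17, -6/17)
  u_3 = (7/9, 14/9, 14/9)

Apply the Gram-Schmidt recurrence
  u_1 = v_1
  u_i = v_i − Σ_{j<i} ((v_i · u_j) / (u_j · u_j)) · u_j.

Step by step this gives:
  u_1 = (-2, -2, 3)
  u_2 = (-30/17, 21/17, -6/17)
  u_3 = (7/9, 14/9, 14/9)

Orthogonality check:
  u_2 · u_1 = 0 (should be 0)
  u_3 · u_1 = 0 (should be 0)
  u_3 · u_2 = 0 (should be 0)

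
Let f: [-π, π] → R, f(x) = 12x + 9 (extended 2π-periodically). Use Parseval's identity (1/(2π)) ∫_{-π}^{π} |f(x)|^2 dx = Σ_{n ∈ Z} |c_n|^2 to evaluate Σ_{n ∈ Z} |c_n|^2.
Σ |c_n|^2 = 48π^2 + 81

Expand and integrate term by term over [-π, π]:
  ∫ (12x)^2 dx = 144·(2π^3/3); ∫ 2·12·(9)·x dx = 0 (odd integrand); ∫ 9^2 dx = 81·2π.
So (1/(2π)) ∫_{-π}^{π} (12x + 9)^2 dx = 144π^2/3 + 81 = 48π^2 + 81.
Parseval ⇒ Σ |c_n|^2 = 48π^2 + 81.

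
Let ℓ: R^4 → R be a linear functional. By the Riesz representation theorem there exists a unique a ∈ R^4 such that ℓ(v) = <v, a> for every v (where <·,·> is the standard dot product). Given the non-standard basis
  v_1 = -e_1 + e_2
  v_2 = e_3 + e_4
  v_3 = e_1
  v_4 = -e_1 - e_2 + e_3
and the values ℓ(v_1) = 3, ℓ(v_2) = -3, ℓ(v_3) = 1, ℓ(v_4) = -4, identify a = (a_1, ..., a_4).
a = (1, 4, 1, -4)

Write a = (a_1, ..., a_4) in the standard basis. For each basis vector v_i, ℓ(v_i) = <v_i, a> is a linear equation in the a_j's. Collect the n equations into a matrix system V a = ℓ, where row i of V is v_i (expressed in the standard basis). Since V is invertible (lower-triangular with 1s on the diagonal, up to permutation), solve by back-substitution:
  V =
[[-1, 1, 0, 0],
 [0, 0, 1, 1],
 [1, 0, 0, 0],
 [-1, -1, 1, 0]]
  V a = (3, -3, 1, -4)
Solving gives a = (1, 4, 1, -4).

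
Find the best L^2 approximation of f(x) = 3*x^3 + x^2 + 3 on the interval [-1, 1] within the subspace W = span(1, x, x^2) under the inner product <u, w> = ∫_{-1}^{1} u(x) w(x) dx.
g(x) = x^2 + 9*x/5 + 3

The best approximation g ∈ W is the orthogonal projection of f onto W. Writing g = a_0 + a_1 x + a_2 x^2, the coefficients solve the normal equations G · a = b where
  G_{ij} = <φ_i, φ_j> and b_i = <f, φ_i>, with φ_0 = 1, φ_1 = x, φ_2 = x^2.
G =
  [2, 0, 2/3]
  [0, 2/3, 0]
  [2/3, 0, 2/5],
b = (20/3, 6/5, 12/5).
Solving gives a_0 = 3, a_1 = 9/5, a_2 = 1, so
  g(x) = x^2 + 9*x/5 + 3.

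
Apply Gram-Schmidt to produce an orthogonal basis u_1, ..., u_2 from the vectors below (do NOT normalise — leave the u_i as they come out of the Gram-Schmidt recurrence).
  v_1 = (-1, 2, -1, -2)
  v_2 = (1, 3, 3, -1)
Orthogonal basis:
  u_1 = (-1, 2, -1, -2)
  u_2 = (7/5, 11/5, 17/5, -1/5)

Apply the Gram-Schmidt recurrence
  u_1 = v_1
  u_i = v_i − Σ_{j<i} ((v_i · u_j) / (u_j · u_j)) · u_j.

Step by step this gives:
  u_1 = (-1, 2, -1, -2)
  u_2 = (7/5, 11/5, 17/5, -1/5)

Orthogonality check:
  u_2 · u_1 = 0 (should be 0)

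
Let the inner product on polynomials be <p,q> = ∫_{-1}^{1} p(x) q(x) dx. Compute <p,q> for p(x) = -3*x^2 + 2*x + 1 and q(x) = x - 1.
<p,q> = 4/3

Expand the product: p(x)·q(x) = -3*x^3 + 5*x^2 - x - 1.
∫_{-1}^{1} of each monomial x^k gives [2/(k+1) if k even, 0 if k odd]. Integrating term-by-term (or equivalently evaluating the antiderivative F(x) = -3*x^4/4 + 5*x^3/3 - x^2/2 - x at the endpoints):
  F(1) − F(−1) = -7/12 − (-23/12) = 4/3.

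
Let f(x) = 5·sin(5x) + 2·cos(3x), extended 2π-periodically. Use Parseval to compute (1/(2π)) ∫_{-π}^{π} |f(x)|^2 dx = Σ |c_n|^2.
Σ |c_n|^2 = 29/2

Expand |f|^2 and use orthogonality of {sin(nx), cos(mx)} on [-π, π]:
  ∫_{-π}^{π} sin(nx)^2 dx = π, ∫ cos(mx)^2 dx = π, and cross terms integrate to 0.
So ∫_{-π}^{π} f(x)^2 dx = 5^2 · π + 2^2 · π = (25 + 4)π.
Divide by 2π: (25 + 4)/2 = 29/2.
By Parseval, this equals Σ |c_n|^2.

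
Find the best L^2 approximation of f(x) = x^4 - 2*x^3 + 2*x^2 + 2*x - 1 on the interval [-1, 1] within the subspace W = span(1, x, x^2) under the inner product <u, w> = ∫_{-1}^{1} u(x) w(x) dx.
g(x) = 20*x^2/7 + 4*x/5 - 38/35

The best approximation g ∈ W is the orthogonal projection of f onto W. Writing g = a_0 + a_1 x + a_2 x^2, the coefficients solve the normal equations G · a = b where
  G_{ij} = <φ_i, φ_j> and b_i = <f, φ_i>, with φ_0 = 1, φ_1 = x, φ_2 = x^2.
G =
  [2, 0, 2/3]
  [0, 2/3, 0]
  [2/3, 0, 2/5],
b = (-4/15, 8/15, 44/105).
Solving gives a_0 = -38/35, a_1 = 4/5, a_2 = 20/7, so
  g(x) = 20*x^2/7 + 4*x/5 - 38/35.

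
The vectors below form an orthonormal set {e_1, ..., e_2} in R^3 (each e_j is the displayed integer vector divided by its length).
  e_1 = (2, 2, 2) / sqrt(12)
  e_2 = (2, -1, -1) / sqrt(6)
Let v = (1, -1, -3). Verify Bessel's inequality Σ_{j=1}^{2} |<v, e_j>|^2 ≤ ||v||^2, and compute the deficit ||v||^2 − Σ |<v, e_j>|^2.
Σ |<v, e_j>|^2 = 9; ||v||^2 = 11; deficit = 2

Write each e_j = u_j / sqrt(<u_j, u_j>) where u_j is the displayed integer vector. Then <v, e_j> = <v, u_j> / sqrt(<u_j, u_j>), so |<v, e_j>|^2 = <v, u_j>^2 / <u_j, u_j>.
Coefficients: <v, e_1> = -6/sqrt(12), <v, e_2> = 6/sqrt(6).
Square and sum: Σ |<v, e_j>|^2 = 9.
Compute ||v||^2 = v·v = 11.
Deficit = 11 − 9 = 2 ≥ 0, confirming Bessel's inequality. (The deficit equals ||v − Σ <v,e_j> e_j||^2, the squared distance from v to span{e_j}.)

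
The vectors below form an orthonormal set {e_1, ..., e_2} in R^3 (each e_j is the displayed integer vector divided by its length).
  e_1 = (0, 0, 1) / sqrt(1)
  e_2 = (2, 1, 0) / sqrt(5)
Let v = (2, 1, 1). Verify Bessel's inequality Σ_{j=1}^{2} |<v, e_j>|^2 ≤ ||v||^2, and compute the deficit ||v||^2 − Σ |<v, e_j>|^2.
Σ |<v, e_j>|^2 = 6; ||v||^2 = 6; deficit = 0

Write each e_j = u_j / sqrt(<u_j, u_j>) where u_j is the displayed integer vector. Then <v, e_j> = <v, u_j> / sqrt(<u_j, u_j>), so |<v, e_j>|^2 = <v, u_j>^2 / <u_j, u_j>.
Coefficients: <v, e_1> = 1/sqrt(1), <v, e_2> = 5/sqrt(5).
Square and sum: Σ |<v, e_j>|^2 = 6.
Compute ||v||^2 = v·v = 6.
Deficit = 6 − 6 = 0 ≥ 0, confirming Bessel's inequality. (The deficit equals ||v − Σ <v,e_j> e_j||^2, the squared distance from v to span{e_j}.)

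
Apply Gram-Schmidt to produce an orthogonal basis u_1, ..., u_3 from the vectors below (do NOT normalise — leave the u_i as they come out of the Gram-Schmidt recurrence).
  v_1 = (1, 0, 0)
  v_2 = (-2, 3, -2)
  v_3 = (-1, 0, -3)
Orthogonal basis:
  u_1 = (1, 0, 0)
  u_2 = (0, 3, -2)
  u_3 = (0, -18/13, -27/13)

Apply the Gram-Schmidt recurrence
  u_1 = v_1
  u_i = v_i − Σ_{j<i} ((v_i · u_j) / (u_j · u_j)) · u_j.

Step by step this gives:
  u_1 = (1, 0, 0)
  u_2 = (0, 3, -2)
  u_3 = (0, -18/13, -27/13)

Orthogonality check:
  u_2 · u_1 = 0 (should be 0)
  u_3 · u_1 = 0 (should be 0)
  u_3 · u_2 = 0 (should be 0)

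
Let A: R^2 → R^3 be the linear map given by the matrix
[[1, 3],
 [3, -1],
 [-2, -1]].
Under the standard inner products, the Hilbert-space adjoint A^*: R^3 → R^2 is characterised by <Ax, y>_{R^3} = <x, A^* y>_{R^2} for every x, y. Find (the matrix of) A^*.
A^* = A^T =
[[1, 3, -2],
 [3, -1, -1]]

For real matrices with standard dot products, the defining identity <Ax, y> = <x, A^* y> gives (Ax)^T y = x^T (A^*) y, i.e. x^T A^T y = x^T (A^*) y. Since this holds for all x, y, we must have A^* = A^T. Therefore
A^* =
[[1, 3, -2],
 [3, -1, -1]].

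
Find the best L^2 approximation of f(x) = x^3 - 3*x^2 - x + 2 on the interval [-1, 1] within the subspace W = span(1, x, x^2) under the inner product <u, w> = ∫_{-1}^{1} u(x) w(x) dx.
g(x) = -3*x^2 - 2*x/5 + 2

The best approximation g ∈ W is the orthogonal projection of f onto W. Writing g = a_0 + a_1 x + a_2 x^2, the coefficients solve the normal equations G · a = b where
  G_{ij} = <φ_i, φ_j> and b_i = <f, φ_i>, with φ_0 = 1, φ_1 = x, φ_2 = x^2.
G =
  [2, 0, 2/3]
  [0, 2/3, 0]
  [2/3, 0, 2/5],
b = (2, -4/15, 2/15).
Solving gives a_0 = 2, a_1 = -2/5, a_2 = -3, so
  g(x) = -3*x^2 - 2*x/5 + 2.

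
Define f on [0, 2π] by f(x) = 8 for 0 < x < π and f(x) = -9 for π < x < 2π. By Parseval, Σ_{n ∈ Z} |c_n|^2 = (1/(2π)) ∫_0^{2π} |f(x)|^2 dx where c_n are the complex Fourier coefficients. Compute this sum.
Σ |c_n|^2 = 145/2

Parseval equates the L^2 energy of f (normalised by 1/(2π)) with the ℓ^2 sum of its Fourier coefficients: (1/(2π)) ∫_0^{2π} |f|^2 = Σ |c_n|^2.
Compute the left side: (1/(2π)) [∫_0^π 8^2 dx + ∫_π^{2π} (-9)^2 dx] = (1/(2π)) · (64π + 81π) = (64 + 81)/2 = 145/2.
So Σ_{n ∈ Z} |c_n|^2 = 145/2.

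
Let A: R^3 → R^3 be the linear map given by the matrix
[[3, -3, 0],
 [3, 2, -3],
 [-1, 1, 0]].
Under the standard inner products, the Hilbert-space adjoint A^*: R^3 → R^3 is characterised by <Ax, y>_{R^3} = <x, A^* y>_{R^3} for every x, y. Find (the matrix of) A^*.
A^* = A^T =
[[3, 3, -1],
 [-3, 2, 1],
 [0, -3, 0]]

For real matrices with standard dot products, the defining identity <Ax, y> = <x, A^* y> gives (Ax)^T y = x^T (A^*) y, i.e. x^T A^T y = x^T (A^*) y. Since this holds for all x, y, we must have A^* = A^T. Therefore
A^* =
[[3, 3, -1],
 [-3, 2, 1],
 [0, -3, 0]].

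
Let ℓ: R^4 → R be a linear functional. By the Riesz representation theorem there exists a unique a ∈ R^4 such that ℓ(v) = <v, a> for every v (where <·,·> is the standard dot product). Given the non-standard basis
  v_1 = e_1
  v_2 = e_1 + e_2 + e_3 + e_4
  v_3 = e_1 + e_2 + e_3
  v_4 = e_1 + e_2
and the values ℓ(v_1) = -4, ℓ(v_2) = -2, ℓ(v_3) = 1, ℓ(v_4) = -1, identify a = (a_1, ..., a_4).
a = (-4, 3, 2, -3)

Write a = (a_1, ..., a_4) in the standard basis. For each basis vector v_i, ℓ(v_i) = <v_i, a> is a linear equation in the a_j's. Collect the n equations into a matrix system V a = ℓ, where row i of V is v_i (expressed in the standard basis). Since V is invertible (lower-triangular with 1s on the diagonal, up to permutation), solve by back-substitution:
  V =
[[1, 0, 0, 0],
 [1, 1, 1, 1],
 [1, 1, 1, 0],
 [1, 1, 0, 0]]
  V a = (-4, -2, 1, -1)
Solving gives a = (-4, 3, 2, -3).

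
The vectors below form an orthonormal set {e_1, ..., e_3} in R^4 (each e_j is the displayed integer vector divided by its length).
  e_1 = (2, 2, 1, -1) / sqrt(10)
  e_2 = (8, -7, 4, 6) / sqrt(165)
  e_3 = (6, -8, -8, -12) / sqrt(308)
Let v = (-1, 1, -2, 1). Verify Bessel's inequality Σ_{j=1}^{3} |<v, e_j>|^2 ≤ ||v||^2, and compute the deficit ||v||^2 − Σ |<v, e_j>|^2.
Σ |<v, e_j>|^2 = 125/42; ||v||^2 = 7; deficit = 169/42

Write each e_j = u_j / sqrt(<u_j, u_j>) where u_j is the displayed integer vector. Then <v, e_j> = <v, u_j> / sqrt(<u_j, u_j>), so |<v, e_j>|^2 = <v, u_j>^2 / <u_j, u_j>.
Coefficients: <v, e_1> = -3/sqrt(10), <v, e_2> = -17/sqrt(165), <v, e_3> = -10/sqrt(308).
Square and sum: Σ |<v, e_j>|^2 = 125/42.
Compute ||v||^2 = v·v = 7.
Deficit = 7 − 125/42 = 169/42 ≥ 0, confirming Bessel's inequality. (The deficit equals ||v − Σ <v,e_j> e_j||^2, the squared distance from v to span{e_j}.)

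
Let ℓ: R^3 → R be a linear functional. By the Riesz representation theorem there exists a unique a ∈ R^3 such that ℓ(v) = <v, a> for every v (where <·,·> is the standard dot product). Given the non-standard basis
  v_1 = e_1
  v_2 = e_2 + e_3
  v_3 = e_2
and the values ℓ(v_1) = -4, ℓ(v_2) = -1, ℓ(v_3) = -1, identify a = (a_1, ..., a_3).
a = (-4, -1, 0)

Write a = (a_1, ..., a_3) in the standard basis. For each basis vector v_i, ℓ(v_i) = <v_i, a> is a linear equation in the a_j's. Collect the n equations into a matrix system V a = ℓ, where row i of V is v_i (expressed in the standard basis). Since V is invertible (lower-triangular with 1s on the diagonal, up to permutation), solve by back-substitution:
  V =
[[1, 0, 0],
 [0, 1, 1],
 [0, 1, 0]]
  V a = (-4, -1, -1)
Solving gives a = (-4, -1, 0).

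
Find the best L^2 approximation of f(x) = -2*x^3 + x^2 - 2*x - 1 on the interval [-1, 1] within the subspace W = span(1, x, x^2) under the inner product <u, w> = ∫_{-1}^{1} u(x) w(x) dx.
g(x) = x^2 - 16*x/5 - 1

The best approximation g ∈ W is the orthogonal projection of f onto W. Writing g = a_0 + a_1 x + a_2 x^2, the coefficients solve the normal equations G · a = b where
  G_{ij} = <φ_i, φ_j> and b_i = <f, φ_i>, with φ_0 = 1, φ_1 = x, φ_2 = x^2.
G =
  [2, 0, 2/3]
  [0, 2/3, 0]
  [2/3, 0, 2/5],
b = (-4/3, -32/15, -4/15).
Solving gives a_0 = -1, a_1 = -16/5, a_2 = 1, so
  g(x) = x^2 - 16*x/5 - 1.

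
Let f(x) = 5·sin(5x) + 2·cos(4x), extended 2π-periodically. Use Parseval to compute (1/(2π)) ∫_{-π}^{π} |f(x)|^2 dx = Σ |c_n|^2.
Σ |c_n|^2 = 29/2

Expand |f|^2 and use orthogonality of {sin(nx), cos(mx)} on [-π, π]:
  ∫_{-π}^{π} sin(nx)^2 dx = π, ∫ cos(mx)^2 dx = π, and cross terms integrate to 0.
So ∫_{-π}^{π} f(x)^2 dx = 5^2 · π + 2^2 · π = (25 + 4)π.
Divide by 2π: (25 + 4)/2 = 29/2.
By Parseval, this equals Σ |c_n|^2.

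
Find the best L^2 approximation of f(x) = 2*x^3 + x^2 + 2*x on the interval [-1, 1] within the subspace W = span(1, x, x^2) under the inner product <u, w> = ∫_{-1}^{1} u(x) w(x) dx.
g(x) = x^2 + 16*x/5

The best approximation g ∈ W is the orthogonal projection of f onto W. Writing g = a_0 + a_1 x + a_2 x^2, the coefficients solve the normal equations G · a = b where
  G_{ij} = <φ_i, φ_j> and b_i = <f, φ_i>, with φ_0 = 1, φ_1 = x, φ_2 = x^2.
G =
  [2, 0, 2/3]
  [0, 2/3, 0]
  [2/3, 0, 2/5],
b = (2/3, 32/15, 2/5).
Solving gives a_0 = 0, a_1 = 16/5, a_2 = 1, so
  g(x) = x^2 + 16*x/5.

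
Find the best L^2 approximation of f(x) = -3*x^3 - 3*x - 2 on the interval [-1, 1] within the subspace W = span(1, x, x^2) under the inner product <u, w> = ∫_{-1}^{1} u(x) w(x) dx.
g(x) = -24*x/5 - 2

The best approximation g ∈ W is the orthogonal projection of f onto W. Writing g = a_0 + a_1 x + a_2 x^2, the coefficients solve the normal equations G · a = b where
  G_{ij} = <φ_i, φ_j> and b_i = <f, φ_i>, with φ_0 = 1, φ_1 = x, φ_2 = x^2.
G =
  [2, 0, 2/3]
  [0, 2/3, 0]
  [2/3, 0, 2/5],
b = (-4, -16/5, -4/3).
Solving gives a_0 = -2, a_1 = -24/5, a_2 = 0, so
  g(x) = -24*x/5 - 2.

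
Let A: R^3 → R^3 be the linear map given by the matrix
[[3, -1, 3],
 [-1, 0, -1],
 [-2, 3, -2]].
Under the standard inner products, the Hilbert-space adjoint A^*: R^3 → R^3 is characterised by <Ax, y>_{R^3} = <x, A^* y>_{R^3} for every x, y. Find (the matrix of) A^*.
A^* = A^T =
[[3, -1, -2],
 [-1, 0, 3],
 [3, -1, -2]]

For real matrices with standard dot products, the defining identity <Ax, y> = <x, A^* y> gives (Ax)^T y = x^T (A^*) y, i.e. x^T A^T y = x^T (A^*) y. Since this holds for all x, y, we must have A^* = A^T. Therefore
A^* =
[[3, -1, -2],
 [-1, 0, 3],
 [3, -1, -2]].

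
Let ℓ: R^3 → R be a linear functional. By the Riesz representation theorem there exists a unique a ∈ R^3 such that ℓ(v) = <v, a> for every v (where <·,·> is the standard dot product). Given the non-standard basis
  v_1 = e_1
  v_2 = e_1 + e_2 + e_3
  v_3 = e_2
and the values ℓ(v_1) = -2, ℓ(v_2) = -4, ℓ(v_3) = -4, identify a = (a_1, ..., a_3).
a = (-2, -4, 2)

Write a = (a_1, ..., a_3) in the standard basis. For each basis vector v_i, ℓ(v_i) = <v_i, a> is a linear equation in the a_j's. Collect the n equations into a matrix system V a = ℓ, where row i of V is v_i (expressed in the standard basis). Since V is invertible (lower-triangular with 1s on the diagonal, up to permutation), solve by back-substitution:
  V =
[[1, 0, 0],
 [1, 1, 1],
 [0, 1, 0]]
  V a = (-2, -4, -4)
Solving gives a = (-2, -4, 2).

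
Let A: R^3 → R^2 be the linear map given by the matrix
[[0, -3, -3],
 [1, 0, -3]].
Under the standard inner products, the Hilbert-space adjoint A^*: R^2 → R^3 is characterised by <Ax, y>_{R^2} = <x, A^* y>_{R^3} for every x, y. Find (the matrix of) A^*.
A^* = A^T =
[[0, 1],
 [-3, 0],
 [-3, -3]]

For real matrices with standard dot products, the defining identity <Ax, y> = <x, A^* y> gives (Ax)^T y = x^T (A^*) y, i.e. x^T A^T y = x^T (A^*) y. Since this holds for all x, y, we must have A^* = A^T. Therefore
A^* =
[[0, 1],
 [-3, 0],
 [-3, -3]].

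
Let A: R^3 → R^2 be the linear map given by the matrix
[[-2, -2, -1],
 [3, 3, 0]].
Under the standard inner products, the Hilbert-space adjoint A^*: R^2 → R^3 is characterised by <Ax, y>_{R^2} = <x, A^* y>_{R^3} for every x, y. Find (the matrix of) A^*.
A^* = A^T =
[[-2, 3],
 [-2, 3],
 [-1, 0]]

For real matrices with standard dot products, the defining identity <Ax, y> = <x, A^* y> gives (Ax)^T y = x^T (A^*) y, i.e. x^T A^T y = x^T (A^*) y. Since this holds for all x, y, we must have A^* = A^T. Therefore
A^* =
[[-2, 3],
 [-2, 3],
 [-1, 0]].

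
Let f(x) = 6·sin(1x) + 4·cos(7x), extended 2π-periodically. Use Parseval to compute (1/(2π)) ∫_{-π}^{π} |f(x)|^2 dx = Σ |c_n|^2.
Σ |c_n|^2 = 26

Expand |f|^2 and use orthogonality of {sin(nx), cos(mx)} on [-π, π]:
  ∫_{-π}^{π} sin(nx)^2 dx = π, ∫ cos(mx)^2 dx = π, and cross terms integrate to 0.
So ∫_{-π}^{π} f(x)^2 dx = 6^2 · π + 4^2 · π = (36 + 16)π.
Divide by 2π: (36 + 16)/2 = 26.
By Parseval, this equals Σ |c_n|^2.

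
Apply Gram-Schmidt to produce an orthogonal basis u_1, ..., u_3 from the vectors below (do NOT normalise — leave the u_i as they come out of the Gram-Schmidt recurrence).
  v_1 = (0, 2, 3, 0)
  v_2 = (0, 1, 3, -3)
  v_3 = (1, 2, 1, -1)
Orthogonal basis:
  u_1 = (0, 2, 3, 0)
  u_2 = (0, -9/13, 6/13, -3)
  u_3 = (1, 15/14, -5/7, -5/14)

Apply the Gram-Schmidt recurrence
  u_1 = v_1
  u_i = v_i − Σ_{j<i} ((v_i · u_j) / (u_j · u_j)) · u_j.

Step by step this gives:
  u_1 = (0, 2, 3, 0)
  u_2 = (0, -9/13, 6/13, -3)
  u_3 = (1, 15/14, -5/7, -5/14)

Orthogonality check:
  u_2 · u_1 = 0 (should be 0)
  u_3 · u_1 = 0 (should be 0)
  u_3 · u_2 = 0 (should be 0)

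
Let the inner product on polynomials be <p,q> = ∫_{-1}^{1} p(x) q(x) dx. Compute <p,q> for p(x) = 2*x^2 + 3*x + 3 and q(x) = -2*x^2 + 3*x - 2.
<p,q> = -214/15

Expand the product: p(x)·q(x) = -4*x^4 - x^2 + 3*x - 6.
∫_{-1}^{1} of each monomial x^k gives [2/(k+1) if k even, 0 if k odd]. Integrating term-by-term (or equivalently evaluating the antiderivative F(x) = -4*x^5/5 - x^3/3 + 3*x^2/2 - 6*x at the endpoints):
  F(1) − F(−1) = -169/30 − (259/30) = -214/15.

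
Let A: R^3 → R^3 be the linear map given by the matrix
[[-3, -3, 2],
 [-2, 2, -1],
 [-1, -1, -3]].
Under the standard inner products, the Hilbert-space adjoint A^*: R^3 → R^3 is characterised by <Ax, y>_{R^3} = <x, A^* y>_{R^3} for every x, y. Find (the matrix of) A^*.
A^* = A^T =
[[-3, -2, -1],
 [-3, 2, -1],
 [2, -1, -3]]

For real matrices with standard dot products, the defining identity <Ax, y> = <x, A^* y> gives (Ax)^T y = x^T (A^*) y, i.e. x^T A^T y = x^T (A^*) y. Since this holds for all x, y, we must have A^* = A^T. Therefore
A^* =
[[-3, -2, -1],
 [-3, 2, -1],
 [2, -1, -3]].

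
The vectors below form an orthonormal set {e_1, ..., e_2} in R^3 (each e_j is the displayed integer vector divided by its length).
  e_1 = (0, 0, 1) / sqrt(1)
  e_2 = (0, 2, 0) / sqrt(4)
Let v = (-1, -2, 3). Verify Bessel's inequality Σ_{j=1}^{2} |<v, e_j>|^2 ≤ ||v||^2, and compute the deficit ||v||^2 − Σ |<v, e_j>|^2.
Σ |<v, e_j>|^2 = 13; ||v||^2 = 14; deficit = 1

Write each e_j = u_j / sqrt(<u_j, u_j>) where u_j is the displayed integer vector. Then <v, e_j> = <v, u_j> / sqrt(<u_j, u_j>), so |<v, e_j>|^2 = <v, u_j>^2 / <u_j, u_j>.
Coefficients: <v, e_1> = 3/sqrt(1), <v, e_2> = -4/sqrt(4).
Square and sum: Σ |<v, e_j>|^2 = 13.
Compute ||v||^2 = v·v = 14.
Deficit = 14 − 13 = 1 ≥ 0, confirming Bessel's inequality. (The deficit equals ||v − Σ <v,e_j> e_j||^2, the squared distance from v to span{e_j}.)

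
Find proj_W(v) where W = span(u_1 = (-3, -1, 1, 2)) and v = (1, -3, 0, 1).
proj_W(v) = (-2/5, -2/15, 2/15, 4/15)

Set up U = [u_1 | ... | u_1] ∈ R^(4×1). The projector onto W = col(U) is P = U (U^T U)^(-1) U^T.
Compute U^T U =
  [15],
and U^T v = (2).
Solve U^T U · c = U^T v for the coefficients: c = (2/15). The projection is proj_W(v) = U c.
Check: (v - proj_W(v)) · u_1 = 0  (should be 0).
Result: proj_W(v) = (-2/5, -2/15, 2/15, 4/15).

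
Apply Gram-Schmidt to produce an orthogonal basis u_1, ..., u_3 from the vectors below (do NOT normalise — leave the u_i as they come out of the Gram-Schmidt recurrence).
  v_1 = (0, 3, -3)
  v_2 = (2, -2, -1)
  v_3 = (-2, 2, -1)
Orthogonal basis:
  u_1 = (0, 3, -3)
  u_2 = (2, -3/2, -3/2)
  u_3 = (-12/17, -8/17, -8/17)

Apply the Gram-Schmidt recurrence
  u_1 = v_1
  u_i = v_i − Σ_{j<i} ((v_i · u_j) / (u_j · u_j)) · u_j.

Step by step this gives:
  u_1 = (0, 3, -3)
  u_2 = (2, -3/2, -3/2)
  u_3 = (-12/17, -8/17, -8/17)

Orthogonality check:
  u_2 · u_1 = 0 (should be 0)
  u_3 · u_1 = 0 (should be 0)
  u_3 · u_2 = 0 (should be 0)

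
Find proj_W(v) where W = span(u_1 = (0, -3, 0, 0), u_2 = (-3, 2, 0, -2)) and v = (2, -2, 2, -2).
proj_W(v) = (6/13, -2, 0, 4/13)

Set up U = [u_1 | ... | u_2] ∈ R^(4×2). The projector onto W = col(U) is P = U (U^T U)^(-1) U^T.
Compute U^T U =
  [9, -6]
  [-6, 17],
and U^T v = (6, -6).
Solve U^T U · c = U^T v for the coefficients: c = (22/39, -2/13). The projection is proj_W(v) = U c.
Check: (v - proj_W(v)) · u_1 = 0  (should be 0).
Check: (v - proj_W(v)) · u_2 = 0  (should be 0).
Result: proj_W(v) = (6/13, -2, 0, 4/13).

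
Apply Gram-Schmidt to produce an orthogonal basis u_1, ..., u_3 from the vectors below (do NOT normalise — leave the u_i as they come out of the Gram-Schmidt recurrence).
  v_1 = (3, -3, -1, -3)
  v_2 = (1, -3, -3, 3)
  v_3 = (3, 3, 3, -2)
Orthogonal basis:
  u_1 = (3, -3, -1, -3)
  u_2 = (5/14, -33/14, -39/14, 51/14)
  u_3 = (555/187, 24/17, 159/187, 14/11)

Apply the Gram-Schmidt recurrence
  u_1 = v_1
  u_i = v_i − Σ_{j<i} ((v_i · u_j) / (u_j · u_j)) · u_j.

Step by step this gives:
  u_1 = (3, -3, -1, -3)
  u_2 = (5/14, -33/14, -39/14, 51/14)
  u_3 = (555/187, 24/17, 159/187, 14/11)

Orthogonality check:
  u_2 · u_1 = 0 (should be 0)
  u_3 · u_1 = 0 (should be 0)
  u_3 · u_2 = 0 (should be 0)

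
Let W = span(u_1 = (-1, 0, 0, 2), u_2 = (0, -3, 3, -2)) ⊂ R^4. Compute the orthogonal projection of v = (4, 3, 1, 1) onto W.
proj_W(v) = (38/47, 72/47, -72/47, -28/47)

Set up U = [u_1 | ... | u_2] ∈ R^(4×2). The projector onto W = col(U) is P = U (U^T U)^(-1) U^T.
Compute U^T U =
  [5, -4]
  [-4, 22],
and U^T v = (-2, -8).
Solve U^T U · c = U^T v for the coefficients: c = (-38/47, -24/47). The projection is proj_W(v) = U c.
Check: (v - proj_W(v)) · u_1 = 0  (should be 0).
Check: (v - proj_W(v)) · u_2 = 0  (should be 0).
Result: proj_W(v) = (38/47, 72/47, -72/47, -28/47).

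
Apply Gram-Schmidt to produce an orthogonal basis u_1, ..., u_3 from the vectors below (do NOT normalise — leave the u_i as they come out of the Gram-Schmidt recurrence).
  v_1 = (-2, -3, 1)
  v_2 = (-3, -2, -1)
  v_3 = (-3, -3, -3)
Orthogonal basis:
  u_1 = (-2, -3, 1)
  u_2 = (-10/7, 5/14, -25/14)
  u_3 = (1, -1, -1)

Apply the Gram-Schmidt recurrence
  u_1 = v_1
  u_i = v_i − Σ_{j<i} ((v_i · u_j) / (u_j · u_j)) · u_j.

Step by step this gives:
  u_1 = (-2, -3, 1)
  u_2 = (-10/7, 5/14, -25/14)
  u_3 = (1, -1, -1)

Orthogonality check:
  u_2 · u_1 = 0 (should be 0)
  u_3 · u_1 = 0 (should be 0)
  u_3 · u_2 = 0 (should be 0)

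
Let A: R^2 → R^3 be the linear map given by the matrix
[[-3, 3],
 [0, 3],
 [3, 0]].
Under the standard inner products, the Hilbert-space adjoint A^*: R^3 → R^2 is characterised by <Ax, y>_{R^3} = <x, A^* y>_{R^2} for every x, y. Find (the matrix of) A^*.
A^* = A^T =
[[-3, 0, 3],
 [3, 3, 0]]

For real matrices with standard dot products, the defining identity <Ax, y> = <x, A^* y> gives (Ax)^T y = x^T (A^*) y, i.e. x^T A^T y = x^T (A^*) y. Since this holds for all x, y, we must have A^* = A^T. Therefore
A^* =
[[-3, 0, 3],
 [3, 3, 0]].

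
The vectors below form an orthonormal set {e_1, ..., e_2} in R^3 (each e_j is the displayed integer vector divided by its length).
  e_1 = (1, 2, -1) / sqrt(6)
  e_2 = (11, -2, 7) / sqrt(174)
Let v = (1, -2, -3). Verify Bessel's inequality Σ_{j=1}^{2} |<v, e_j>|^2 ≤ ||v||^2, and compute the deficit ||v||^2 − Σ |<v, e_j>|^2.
Σ |<v, e_j>|^2 = 6/29; ||v||^2 = 14; deficit = 400/29

Write each e_j = u_j / sqrt(<u_j, u_j>) where u_j is the displayed integer vector. Then <v, e_j> = <v, u_j> / sqrt(<u_j, u_j>), so |<v, e_j>|^2 = <v, u_j>^2 / <u_j, u_j>.
Coefficients: <v, e_1> = 0/sqrt(6), <v, e_2> = -6/sqrt(174).
Square and sum: Σ |<v, e_j>|^2 = 6/29.
Compute ||v||^2 = v·v = 14.
Deficit = 14 − 6/29 = 400/29 ≥ 0, confirming Bessel's inequality. (The deficit equals ||v − Σ <v,e_j> e_j||^2, the squared distance from v to span{e_j}.)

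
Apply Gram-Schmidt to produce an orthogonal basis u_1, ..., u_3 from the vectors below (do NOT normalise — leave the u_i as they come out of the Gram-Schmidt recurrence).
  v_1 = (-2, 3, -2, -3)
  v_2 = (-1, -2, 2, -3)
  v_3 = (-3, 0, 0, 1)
Orthogonal basis:
  u_1 = (-2, 3, -2, -3)
  u_2 = (-12/13, -55/26, 27/13, -75/26)
  u_3 = (-1296/467, -168/467, 114/467, 620/467)

Apply the Gram-Schmidt recurrence
  u_1 = v_1
  u_i = v_i − Σ_{j<i} ((v_i · u_j) / (u_j · u_j)) · u_j.

Step by step this gives:
  u_1 = (-2, 3, -2, -3)
  u_2 = (-12/13, -55/26, 27/13, -75/26)
  u_3 = (-1296/467, -168/467, 114/467, 620/467)

Orthogonality check:
  u_2 · u_1 = 0 (should be 0)
  u_3 · u_1 = 0 (should be 0)
  u_3 · u_2 = 0 (should be 0)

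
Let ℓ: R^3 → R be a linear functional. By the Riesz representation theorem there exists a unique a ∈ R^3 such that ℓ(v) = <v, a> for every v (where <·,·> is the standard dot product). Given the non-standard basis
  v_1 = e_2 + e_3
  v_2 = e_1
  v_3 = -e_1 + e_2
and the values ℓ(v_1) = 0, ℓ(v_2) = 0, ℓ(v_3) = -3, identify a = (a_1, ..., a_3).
a = (0, -3, 3)

Write a = (a_1, ..., a_3) in the standard basis. For each basis vector v_i, ℓ(v_i) = <v_i, a> is a linear equation in the a_j's. Collect the n equations into a matrix system V a = ℓ, where row i of V is v_i (expressed in the standard basis). Since V is invertible (lower-triangular with 1s on the diagonal, up to permutation), solve by back-substitution:
  V =
[[0, 1, 1],
 [1, 0, 0],
 [-1, 1, 0]]
  V a = (0, 0, -3)
Solving gives a = (0, -3, 3).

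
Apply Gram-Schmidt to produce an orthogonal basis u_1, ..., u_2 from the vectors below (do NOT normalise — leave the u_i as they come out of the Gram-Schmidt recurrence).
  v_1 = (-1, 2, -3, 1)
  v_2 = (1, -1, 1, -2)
Orthogonal basis:
  u_1 = (-1, 2, -3, 1)
  u_2 = (7/15, 1/15, -3/5, -22/15)

Apply the Gram-Schmidt recurrence
  u_1 = v_1
  u_i = v_i − Σ_{j<i} ((v_i · u_j) / (u_j · u_j)) · u_j.

Step by step this gives:
  u_1 = (-1, 2, -3, 1)
  u_2 = (7/15, 1/15, -3/5, -22/15)

Orthogonality check:
  u_2 · u_1 = 0 (should be 0)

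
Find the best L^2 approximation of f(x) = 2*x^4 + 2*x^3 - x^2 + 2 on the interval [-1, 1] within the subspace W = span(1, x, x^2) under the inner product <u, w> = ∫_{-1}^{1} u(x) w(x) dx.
g(x) = 5*x^2/7 + 6*x/5 + 64/35

The best approximation g ∈ W is the orthogonal projection of f onto W. Writing g = a_0 + a_1 x + a_2 x^2, the coefficients solve the normal equations G · a = b where
  G_{ij} = <φ_i, φ_j> and b_i = <f, φ_i>, with φ_0 = 1, φ_1 = x, φ_2 = x^2.
G =
  [2, 0, 2/3]
  [0, 2/3, 0]
  [2/3, 0, 2/5],
b = (62/15, 4/5, 158/105).
Solving gives a_0 = 64/35, a_1 = 6/5, a_2 = 5/7, so
  g(x) = 5*x^2/7 + 6*x/5 + 64/35.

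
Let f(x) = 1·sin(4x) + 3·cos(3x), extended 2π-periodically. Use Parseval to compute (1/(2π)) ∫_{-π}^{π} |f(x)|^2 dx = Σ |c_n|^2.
Σ |c_n|^2 = 5

Expand |f|^2 and use orthogonality of {sin(nx), cos(mx)} on [-π, π]:
  ∫_{-π}^{π} sin(nx)^2 dx = π, ∫ cos(mx)^2 dx = π, and cross terms integrate to 0.
So ∫_{-π}^{π} f(x)^2 dx = 1^2 · π + 3^2 · π = (1 + 9)π.
Divide by 2π: (1 + 9)/2 = 5.
By Parseval, this equals Σ |c_n|^2.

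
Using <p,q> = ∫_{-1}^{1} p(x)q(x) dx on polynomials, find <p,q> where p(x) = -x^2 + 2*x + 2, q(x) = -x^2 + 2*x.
<p,q> = 26/15

Expand the product: p(x)·q(x) = x^4 - 4*x^3 + 2*x^2 + 4*x.
∫_{-1}^{1} of each monomial x^k gives [2/(k+1) if k even, 0 if k odd]. Integrating term-by-term (or equivalently evaluating the antiderivative F(x) = x^5/5 - x^4 + 2*x^3/3 + 2*x^2 at the endpoints):
  F(1) − F(−1) = 28/15 − (2/15) = 26/15.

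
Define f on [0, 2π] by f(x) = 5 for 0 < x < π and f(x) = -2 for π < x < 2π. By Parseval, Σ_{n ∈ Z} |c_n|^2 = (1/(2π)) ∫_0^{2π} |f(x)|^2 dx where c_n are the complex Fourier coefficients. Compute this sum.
Σ |c_n|^2 = 29/2

Parseval equates the L^2 energy of f (normalised by 1/(2π)) with the ℓ^2 sum of its Fourier coefficients: (1/(2π)) ∫_0^{2π} |f|^2 = Σ |c_n|^2.
Compute the left side: (1/(2π)) [∫_0^π 5^2 dx + ∫_π^{2π} (-2)^2 dx] = (1/(2π)) · (25π + 4π) = (25 + 4)/2 = 29/2.
So Σ_{n ∈ Z} |c_n|^2 = 29/2.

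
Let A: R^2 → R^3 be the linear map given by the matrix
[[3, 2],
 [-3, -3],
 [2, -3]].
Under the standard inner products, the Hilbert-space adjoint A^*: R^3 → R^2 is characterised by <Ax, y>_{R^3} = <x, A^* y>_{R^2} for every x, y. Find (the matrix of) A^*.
A^* = A^T =
[[3, -3, 2],
 [2, -3, -3]]

For real matrices with standard dot products, the defining identity <Ax, y> = <x, A^* y> gives (Ax)^T y = x^T (A^*) y, i.e. x^T A^T y = x^T (A^*) y. Since this holds for all x, y, we must have A^* = A^T. Therefore
A^* =
[[3, -3, 2],
 [2, -3, -3]].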